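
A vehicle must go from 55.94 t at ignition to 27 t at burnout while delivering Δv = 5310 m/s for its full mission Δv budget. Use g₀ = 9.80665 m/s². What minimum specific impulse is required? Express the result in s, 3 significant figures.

Isp ≈ 743 s

ln(m₀/m_f) = ln(55940/27000) = ln(2.072) = 0.7284.
Using Δv = v_e ln(m₀/m_f): v_e = Δv / ln(m₀/m_f) = 5310 / 0.7284 = 7289.5 m/s.
Isp = v_e / g₀ = 7289.5 / 9.80665 = 743.3 s.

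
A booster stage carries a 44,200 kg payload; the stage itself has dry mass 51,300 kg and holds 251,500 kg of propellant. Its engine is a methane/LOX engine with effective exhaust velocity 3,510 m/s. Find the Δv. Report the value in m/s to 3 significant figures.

Δv ≈ 4530 m/s

m₀ = payload + dry + propellant = 44,200 + 51,300 + 251,500 = 347,000 kg.
m_f = payload + dry = 44,200 + 51,300 = 95,500 kg.
Δv = v_e · ln(m₀/m_f) = 3510.0 × ln(3.634) = 3510.0 × 1.2902 ≈ 4528.6 m/s.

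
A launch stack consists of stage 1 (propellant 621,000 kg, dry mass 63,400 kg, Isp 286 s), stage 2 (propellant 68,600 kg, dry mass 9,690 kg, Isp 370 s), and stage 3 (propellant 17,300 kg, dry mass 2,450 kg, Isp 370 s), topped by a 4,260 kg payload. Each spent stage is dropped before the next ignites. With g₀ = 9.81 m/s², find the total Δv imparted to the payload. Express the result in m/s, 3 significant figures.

Ignition mass of stage 1 = 621,000+63,400 + 68,600+9,690 + 17,300+2,450 + 4,260 = 786,700 kg.
Stage 1: m₀ = 786,700 kg, m_f = 786,700 − 621,000 = 165,700 kg; Δv = 286×9.81×ln(4.748) = 2805.7×1.5577 ≈ 4370 m/s.
Stage 2: m₀ = 102,300 kg, m_f = 102,300 − 68,600 = 33,700 kg; Δv = 370×9.81×ln(3.036) = 3629.7×1.1104 ≈ 4030 m/s.
Stage 3: m₀ = 24,010 kg, m_f = 24,010 − 17,300 = 6,710 kg; Δv = 370×9.81×ln(3.578) = 3629.7×1.2749 ≈ 4627 m/s.
Total Δv = 4370 + 4030 + 4627 = 13027 m/s.

Δv ≈ 13000 m/s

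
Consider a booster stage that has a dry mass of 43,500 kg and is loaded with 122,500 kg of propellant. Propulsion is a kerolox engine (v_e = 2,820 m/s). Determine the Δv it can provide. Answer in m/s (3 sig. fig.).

Δv ≈ 3780 m/s

m₀ = m_dry + m_prop = 43,500 + 122,500 = 166,000 kg.
From the ideal rocket equation, Δv = v_e · ln(m₀/m_f) = 2820.0 × ln(3.816) = 2820.0 × 1.3392 ≈ 3776.6 m/s.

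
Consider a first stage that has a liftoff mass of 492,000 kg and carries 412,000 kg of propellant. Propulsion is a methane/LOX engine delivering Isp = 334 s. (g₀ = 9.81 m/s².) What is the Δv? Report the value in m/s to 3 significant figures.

v_e = Isp · g₀ = 334 × 9.81 = 3276.5 m/s.
m_f = m₀ − m_prop = 492,000 − 412,000 = 80,000 kg.
Δv = v_e · ln(m₀/m_f) = 3276.5 × ln(6.15) = 3276.5 × 1.8165 ≈ 5951.7 m/s.

Δv ≈ 5950 m/s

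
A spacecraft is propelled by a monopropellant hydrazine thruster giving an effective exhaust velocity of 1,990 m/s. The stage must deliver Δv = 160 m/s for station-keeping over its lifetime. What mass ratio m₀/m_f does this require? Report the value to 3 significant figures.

mass ratio ≈ 1.08

Rocket equation: m₀/m_f = exp(Δv / v_e) = exp(160 / 1990.0) = exp(0.0804) = 1.0837.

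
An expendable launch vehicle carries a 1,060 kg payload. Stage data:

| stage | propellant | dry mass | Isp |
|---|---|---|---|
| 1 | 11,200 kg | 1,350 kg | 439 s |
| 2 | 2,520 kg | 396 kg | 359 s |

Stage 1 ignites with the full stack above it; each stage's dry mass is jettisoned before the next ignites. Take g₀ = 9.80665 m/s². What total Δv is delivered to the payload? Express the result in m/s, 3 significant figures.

Δv ≈ 8410 m/s

Ignition mass of stage 1 = 11,200+1,350 + 2,520+396 + 1,060 = 16,526 kg.
Stage 1: m₀ = 16,526 kg, m_f = 16,526 − 11,200 = 5,326 kg; Δv = 439×9.80665×ln(3.103) = 4305.1×1.1323 ≈ 4875 m/s.
Stage 2: m₀ = 3,976 kg, m_f = 3,976 − 2,520 = 1,456 kg; Δv = 359×9.80665×ln(2.731) = 3520.6×1.0046 ≈ 3537 m/s.
Total Δv = 4875 + 3537 = 8412 m/s.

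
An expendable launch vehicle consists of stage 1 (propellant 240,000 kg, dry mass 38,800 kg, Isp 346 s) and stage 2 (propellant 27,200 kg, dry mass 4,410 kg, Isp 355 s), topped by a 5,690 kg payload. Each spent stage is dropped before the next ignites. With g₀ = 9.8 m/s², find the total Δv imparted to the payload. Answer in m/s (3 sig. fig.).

Δv ≈ 9370 m/s

Ignition mass of stage 1 = 240,000+38,800 + 27,200+4,410 + 5,690 = 316,100 kg.
Stage 1: m₀ = 316,100 kg, m_f = 316,100 − 240,000 = 76,100 kg; Δv = 346×9.8×ln(4.154) = 3390.8×1.4240 ≈ 4829 m/s.
Stage 2: m₀ = 37,300 kg, m_f = 37,300 − 27,200 = 10,100 kg; Δv = 355×9.8×ln(3.693) = 3479.0×1.3065 ≈ 4545 m/s.
Total Δv = 4829 + 4545 = 9374 m/s.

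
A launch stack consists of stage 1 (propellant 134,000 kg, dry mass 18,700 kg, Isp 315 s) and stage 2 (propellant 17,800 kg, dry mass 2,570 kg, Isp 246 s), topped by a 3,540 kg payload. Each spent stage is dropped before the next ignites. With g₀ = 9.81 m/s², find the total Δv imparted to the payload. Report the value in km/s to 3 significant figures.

Ignition mass of stage 1 = 134,000+18,700 + 17,800+2,570 + 3,540 = 176,610 kg.
Stage 1: m₀ = 176,610 kg, m_f = 176,610 − 134,000 = 42,610 kg; Δv = 315×9.81×ln(4.145) = 3090.2×1.4219 ≈ 4394 m/s.
Stage 2: m₀ = 23,910 kg, m_f = 23,910 − 17,800 = 6,110 kg; Δv = 246×9.81×ln(3.913) = 2413.3×1.3644 ≈ 3293 m/s.
Total Δv = 4394 + 3293 = 7687 m/s.

Δv ≈ 7.69 km/s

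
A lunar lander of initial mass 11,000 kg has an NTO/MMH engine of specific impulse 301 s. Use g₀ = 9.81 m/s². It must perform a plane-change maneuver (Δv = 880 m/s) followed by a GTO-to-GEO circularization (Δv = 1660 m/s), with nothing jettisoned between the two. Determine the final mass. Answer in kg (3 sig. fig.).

final mass ≈ 4650 kg

v_e = Isp · g₀ = 301 × 9.81 = 2952.8 m/s.
After the first burn: m = 11000 × exp(−880/2952.8) = 11000 × 0.74229 = 8,165.19 kg.
After the second burn: m = 8,165.19 × exp(−1660/2952.8) = 8,165.19 × 0.56997 = 4,653.91 kg.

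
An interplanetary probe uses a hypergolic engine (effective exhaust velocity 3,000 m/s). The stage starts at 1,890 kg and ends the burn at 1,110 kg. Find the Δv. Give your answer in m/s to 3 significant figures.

From the ideal rocket equation, Δv = v_e · ln(m₀/m_f) = 3000.0 × ln(1.703) = 3000.0 × 0.5322 ≈ 1596.7 m/s.

Δv ≈ 1600 m/s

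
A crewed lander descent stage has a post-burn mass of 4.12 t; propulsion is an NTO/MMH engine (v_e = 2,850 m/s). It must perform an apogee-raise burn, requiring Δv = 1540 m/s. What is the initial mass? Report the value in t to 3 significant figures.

initial mass ≈ 7.07 t

m₀/m_f = exp(Δv / v_e) = exp(1540 / 2850.0) = exp(0.5404) = 1.7166.
m₀ = m_f × 1.7166 = 4.12 × 1.7166 = 7.07239 t.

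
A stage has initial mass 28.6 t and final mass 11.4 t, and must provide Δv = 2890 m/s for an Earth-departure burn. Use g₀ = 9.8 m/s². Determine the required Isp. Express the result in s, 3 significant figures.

Isp ≈ 321 s

ln(m₀/m_f) = ln(28600/11400) = ln(2.509) = 0.9198.
v_e = Δv / ln(m₀/m_f) = 2890 / 0.9198 = 3142.0 m/s.
Isp = v_e / g₀ = 3142.0 / 9.8 = 320.6 s.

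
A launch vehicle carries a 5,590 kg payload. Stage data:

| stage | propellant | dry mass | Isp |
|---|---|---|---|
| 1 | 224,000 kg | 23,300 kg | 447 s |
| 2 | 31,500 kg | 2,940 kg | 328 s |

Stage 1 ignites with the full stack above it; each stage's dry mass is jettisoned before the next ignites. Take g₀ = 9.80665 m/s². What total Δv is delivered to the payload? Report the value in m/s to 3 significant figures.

Δv ≈ 11600 m/s

Ignition mass of stage 1 = 224,000+23,300 + 31,500+2,940 + 5,590 = 287,330 kg.
Stage 1: m₀ = 287,330 kg, m_f = 287,330 − 224,000 = 63,330 kg; Δv = 447×9.80665×ln(4.537) = 4383.6×1.5123 ≈ 6629 m/s.
Stage 2: m₀ = 40,030 kg, m_f = 40,030 − 31,500 = 8,530 kg; Δv = 328×9.80665×ln(4.693) = 3216.6×1.5460 ≈ 4973 m/s.
Total Δv = 6629 + 4973 = 11602 m/s.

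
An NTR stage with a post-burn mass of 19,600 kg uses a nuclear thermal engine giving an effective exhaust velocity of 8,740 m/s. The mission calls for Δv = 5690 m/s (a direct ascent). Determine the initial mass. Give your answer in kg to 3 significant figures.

initial mass ≈ 37600 kg

By the Tsiolkovsky rocket equation, m₀/m_f = exp(Δv / v_e) = exp(5690 / 8740.0) = exp(0.6510) = 1.9175.
m₀ = m_f × 1.9175 = 19,600 × 1.9175 = 37,583 kg.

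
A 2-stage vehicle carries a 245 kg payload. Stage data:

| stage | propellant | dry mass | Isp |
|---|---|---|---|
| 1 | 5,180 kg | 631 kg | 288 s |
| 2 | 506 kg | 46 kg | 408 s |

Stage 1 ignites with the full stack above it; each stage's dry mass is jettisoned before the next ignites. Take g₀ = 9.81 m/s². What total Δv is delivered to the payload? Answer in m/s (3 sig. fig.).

Ignition mass of stage 1 = 5,180+631 + 506+46 + 245 = 6,608 kg.
Stage 1: m₀ = 6,608 kg, m_f = 6,608 − 5,180 = 1,428 kg; Δv = 288×9.81×ln(4.627) = 2825.3×1.5320 ≈ 4328 m/s.
Stage 2: m₀ = 797 kg, m_f = 797 − 506 = 291 kg; Δv = 408×9.81×ln(2.739) = 4002.5×1.0075 ≈ 4033 m/s.
Total Δv = 4328 + 4033 = 8361 m/s.

Δv ≈ 8360 m/s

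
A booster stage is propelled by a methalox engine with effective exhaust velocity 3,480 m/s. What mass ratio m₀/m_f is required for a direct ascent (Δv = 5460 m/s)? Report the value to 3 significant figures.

mass ratio ≈ 4.80

By the Tsiolkovsky rocket equation, m₀/m_f = exp(Δv / v_e) = exp(5460 / 3480.0) = exp(1.5690) = 4.8017.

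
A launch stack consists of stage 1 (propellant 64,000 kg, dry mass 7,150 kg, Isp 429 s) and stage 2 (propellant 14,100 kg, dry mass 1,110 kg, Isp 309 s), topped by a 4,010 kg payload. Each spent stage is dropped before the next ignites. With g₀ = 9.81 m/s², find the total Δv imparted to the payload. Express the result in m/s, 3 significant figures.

Δv ≈ 9190 m/s

Ignition mass of stage 1 = 64,000+7,150 + 14,100+1,110 + 4,010 = 90,370 kg.
Stage 1: m₀ = 90,370 kg, m_f = 90,370 − 64,000 = 26,370 kg; Δv = 429×9.81×ln(3.427) = 4208.5×1.2317 ≈ 5184 m/s.
Stage 2: m₀ = 19,220 kg, m_f = 19,220 − 14,100 = 5,120 kg; Δv = 309×9.81×ln(3.754) = 3031.3×1.3228 ≈ 4010 m/s.
Total Δv = 5184 + 4010 = 9194 m/s.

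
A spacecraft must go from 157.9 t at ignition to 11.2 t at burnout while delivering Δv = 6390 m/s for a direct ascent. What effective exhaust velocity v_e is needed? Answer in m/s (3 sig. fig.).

v_e ≈ 2410 m/s

ln(m₀/m_f) = ln(157900/11200) = ln(14.1) = 2.6460.
Using Δv = v_e ln(m₀/m_f): v_e = Δv / ln(m₀/m_f) = 6390 / 2.6460 = 2414.9 m/s.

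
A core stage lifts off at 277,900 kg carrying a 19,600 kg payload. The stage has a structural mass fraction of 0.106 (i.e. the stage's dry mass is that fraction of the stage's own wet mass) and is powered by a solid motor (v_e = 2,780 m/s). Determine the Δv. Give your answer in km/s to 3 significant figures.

Stage wet mass = m₀ − payload = 277,900 − 19,600 = 258,300 kg.
Stage dry mass = ε × stage wet mass = 0.106 × 258,300 = 27,379.8 kg.
Burnout mass m_f = stage dry + payload = 27,379.8 + 19,600 = 46,979.8 kg.
Δv = v_e · ln(277,900/46,979.8) = 2780.0 × ln(5.915) = 2780.0 × 1.7775 ≈ 4942 m/s.

Δv ≈ 4.94 km/s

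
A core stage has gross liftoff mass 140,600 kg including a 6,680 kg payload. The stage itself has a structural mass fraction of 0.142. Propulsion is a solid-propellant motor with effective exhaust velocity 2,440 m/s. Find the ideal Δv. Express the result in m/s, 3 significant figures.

Stage wet mass = m₀ − payload = 140,600 − 6,680 = 133,920 kg.
Stage dry mass = ε × stage wet mass = 0.142 × 133,920 = 19,016.6 kg.
Burnout mass m_f = stage dry + payload = 19,016.6 + 6,680 = 25,696.6 kg.
By the Tsiolkovsky rocket equation, Δv = v_e · ln(140,600/25,696.6) = 2440.0 × ln(5.472) = 2440.0 × 1.6996 ≈ 4147 m/s.

Δv ≈ 4150 m/s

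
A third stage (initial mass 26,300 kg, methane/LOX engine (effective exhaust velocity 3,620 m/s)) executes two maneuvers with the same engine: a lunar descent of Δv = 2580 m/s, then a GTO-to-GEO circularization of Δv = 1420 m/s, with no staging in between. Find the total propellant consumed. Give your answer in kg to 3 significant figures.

After the first burn: m = 26300 × exp(−2580/3620.0) = 26300 × 0.49032 = 12,895.4 kg.
After the second burn: m = 12,895.4 × exp(−1420/3620.0) = 12,895.4 × 0.67552 = 8,711.1 kg.
Total propellant = m₀ − m_final = 26300 − 8,711.1 = 17,588.9 kg.

total propellant consumed ≈ 17600 kg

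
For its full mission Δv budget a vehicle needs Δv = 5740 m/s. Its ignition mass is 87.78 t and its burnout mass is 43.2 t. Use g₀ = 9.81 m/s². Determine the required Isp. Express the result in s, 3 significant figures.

Isp ≈ 825 s

ln(m₀/m_f) = ln(87780/43200) = ln(2.032) = 0.7090.
v_e = Δv / ln(m₀/m_f) = 5740 / 0.7090 = 8096.0 m/s.
Isp = v_e / g₀ = 8096.0 / 9.81 = 825.3 s.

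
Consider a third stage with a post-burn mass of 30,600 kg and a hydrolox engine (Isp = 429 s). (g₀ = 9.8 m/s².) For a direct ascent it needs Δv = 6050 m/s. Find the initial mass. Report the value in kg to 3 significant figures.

initial mass ≈ 129000 kg

v_e = Isp · g₀ = 429 × 9.8 = 4204.2 m/s.
m₀/m_f = exp(Δv / v_e) = exp(6050 / 4204.2) = exp(1.4390) = 4.2166.
m₀ = m_f × 4.2166 = 30,600 × 4.2166 = 129,028 kg.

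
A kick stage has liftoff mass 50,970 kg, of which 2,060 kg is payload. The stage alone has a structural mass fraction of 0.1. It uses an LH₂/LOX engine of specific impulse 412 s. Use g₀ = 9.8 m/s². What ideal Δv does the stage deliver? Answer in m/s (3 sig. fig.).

Δv ≈ 8040 m/s

Stage wet mass = m₀ − payload = 50,970 − 2,060 = 48,910 kg.
Stage dry mass = ε × stage wet mass = 0.1 × 48,910 = 4,891 kg.
Burnout mass m_f = stage dry + payload = 4,891 + 2,060 = 6,951 kg.
v_e = Isp · g₀ = 412 × 9.8 = 4037.6 m/s.
From the ideal rocket equation, Δv = v_e · ln(50,970/6,951) = 4037.6 × ln(7.333) = 4037.6 × 1.9924 ≈ 8044 m/s.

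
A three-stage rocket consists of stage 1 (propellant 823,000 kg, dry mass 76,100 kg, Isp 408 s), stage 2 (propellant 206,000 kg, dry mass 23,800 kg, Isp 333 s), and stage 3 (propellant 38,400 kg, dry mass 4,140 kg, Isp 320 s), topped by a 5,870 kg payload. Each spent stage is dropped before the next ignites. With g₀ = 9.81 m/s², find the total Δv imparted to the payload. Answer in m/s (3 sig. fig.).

Ignition mass of stage 1 = 823,000+76,100 + 206,000+23,800 + 38,400+4,140 + 5,870 = 1,177,310 kg.
Stage 1: m₀ = 1,177,310 kg, m_f = 1,177,310 − 823,000 = 354,310 kg; Δv = 408×9.81×ln(3.323) = 4002.5×1.2008 ≈ 4806 m/s.
Stage 2: m₀ = 278,210 kg, m_f = 278,210 − 206,000 = 72,210 kg; Δv = 333×9.81×ln(3.853) = 3266.7×1.3488 ≈ 4406 m/s.
Stage 3: m₀ = 48,410 kg, m_f = 48,410 − 38,400 = 10,010 kg; Δv = 320×9.81×ln(4.836) = 3139.2×1.5761 ≈ 4948 m/s.
Total Δv = 4806 + 4406 + 4948 = 14160 m/s.

Δv ≈ 14200 m/s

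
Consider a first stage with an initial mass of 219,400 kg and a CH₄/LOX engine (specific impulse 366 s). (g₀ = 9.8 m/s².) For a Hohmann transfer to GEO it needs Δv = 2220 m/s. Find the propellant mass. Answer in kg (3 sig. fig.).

v_e = Isp · g₀ = 366 × 9.8 = 3586.8 m/s.
Rocket equation: m₀/m_f = exp(Δv / v_e) = exp(2220 / 3586.8) = exp(0.6189) = 1.8570.
m_f = 219,400 / 1.8570 = 118,148 kg, so propellant = m₀ − m_f = 219,400 − 118,148 = 101,252 kg.

propellant mass ≈ 101000 kg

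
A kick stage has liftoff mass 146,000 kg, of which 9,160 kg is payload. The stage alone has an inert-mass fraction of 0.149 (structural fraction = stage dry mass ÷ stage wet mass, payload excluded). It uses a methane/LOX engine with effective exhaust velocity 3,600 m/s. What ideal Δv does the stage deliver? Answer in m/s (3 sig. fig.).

Stage wet mass = m₀ − payload = 146,000 − 9,160 = 136,840 kg.
Stage dry mass = ε × stage wet mass = 0.149 × 136,840 = 20,389.2 kg.
Burnout mass m_f = stage dry + payload = 20,389.2 + 9,160 = 29,549.2 kg.
Δv = v_e · ln(146,000/29,549.2) = 3600.0 × ln(4.941) = 3600.0 × 1.5975 ≈ 5751 m/s.

Δv ≈ 5750 m/s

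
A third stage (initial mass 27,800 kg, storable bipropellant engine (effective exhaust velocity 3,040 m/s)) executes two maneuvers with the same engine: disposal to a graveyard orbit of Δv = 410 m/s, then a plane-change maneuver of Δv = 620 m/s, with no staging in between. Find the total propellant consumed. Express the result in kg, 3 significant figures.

After the first burn: m = 27800 × exp(−410/3040.0) = 27800 × 0.87383 = 24,292.5 kg.
After the second burn: m = 24,292.5 × exp(−620/3040.0) = 24,292.5 × 0.81551 = 19,810.8 kg.
Total propellant = m₀ − m_final = 27800 − 19,810.8 = 7,989.2 kg.

total propellant consumed ≈ 7990 kg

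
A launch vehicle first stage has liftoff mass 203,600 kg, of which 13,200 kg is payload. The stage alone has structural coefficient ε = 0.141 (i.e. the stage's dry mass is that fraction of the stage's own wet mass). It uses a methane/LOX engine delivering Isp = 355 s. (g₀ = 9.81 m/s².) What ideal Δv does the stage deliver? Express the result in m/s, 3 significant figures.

Δv ≈ 5660 m/s

Stage wet mass = m₀ − payload = 203,600 − 13,200 = 190,400 kg.
Stage dry mass = ε × stage wet mass = 0.141 × 190,400 = 26,846.4 kg.
Burnout mass m_f = stage dry + payload = 26,846.4 + 13,200 = 40,046.4 kg.
v_e = Isp · g₀ = 355 × 9.81 = 3482.6 m/s.
From the ideal rocket equation, Δv = v_e · ln(203,600/40,046.4) = 3482.6 × ln(5.084) = 3482.6 × 1.6261 ≈ 5663 m/s.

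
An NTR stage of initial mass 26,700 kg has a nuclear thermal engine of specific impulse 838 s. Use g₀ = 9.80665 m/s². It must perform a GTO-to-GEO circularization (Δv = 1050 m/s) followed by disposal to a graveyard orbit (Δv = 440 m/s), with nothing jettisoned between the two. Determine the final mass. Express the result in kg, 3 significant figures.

final mass ≈ 22300 kg

v_e = Isp · g₀ = 838 × 9.80665 = 8218.0 m/s.
After the first burn: m = 26700 × exp(−1050/8218.0) = 26700 × 0.88006 = 23,497.6 kg.
After the second burn: m = 23,497.6 × exp(−440/8218.0) = 23,497.6 × 0.94787 = 22,272.7 kg.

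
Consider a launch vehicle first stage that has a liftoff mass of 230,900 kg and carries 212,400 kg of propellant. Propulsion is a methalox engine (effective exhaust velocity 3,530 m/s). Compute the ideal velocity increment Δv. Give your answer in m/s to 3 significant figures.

m_f = m₀ − m_prop = 230,900 − 212,400 = 18,500 kg.
Using Δv = v_e ln(m₀/m_f): Δv = v_e · ln(m₀/m_f) = 3530.0 × ln(12.48) = 3530.0 × 2.5242 ≈ 8910.5 m/s.

Δv ≈ 8910 m/s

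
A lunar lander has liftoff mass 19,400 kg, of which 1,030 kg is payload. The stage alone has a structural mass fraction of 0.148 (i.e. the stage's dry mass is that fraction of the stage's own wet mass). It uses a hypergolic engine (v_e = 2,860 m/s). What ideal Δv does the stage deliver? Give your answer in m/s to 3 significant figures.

Stage wet mass = m₀ − payload = 19,400 − 1,030 = 18,370 kg.
Stage dry mass = ε × stage wet mass = 0.148 × 18,370 = 2,718.76 kg.
Burnout mass m_f = stage dry + payload = 2,718.76 + 1,030 = 3,748.76 kg.
Δv = v_e · ln(19,400/3,748.76) = 2860.0 × ln(5.175) = 2860.0 × 1.6438 ≈ 4701 m/s.

Δv ≈ 4700 m/s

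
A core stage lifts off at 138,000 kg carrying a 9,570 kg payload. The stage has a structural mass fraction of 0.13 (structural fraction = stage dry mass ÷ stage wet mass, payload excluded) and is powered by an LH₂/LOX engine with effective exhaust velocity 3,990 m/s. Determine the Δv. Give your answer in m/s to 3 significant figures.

Δv ≈ 6620 m/s

Stage wet mass = m₀ − payload = 138,000 − 9,570 = 128,430 kg.
Stage dry mass = ε × stage wet mass = 0.13 × 128,430 = 16,695.9 kg.
Burnout mass m_f = stage dry + payload = 16,695.9 + 9,570 = 26,265.9 kg.
Δv = v_e · ln(138,000/26,265.9) = 3990.0 × ln(5.254) = 3990.0 × 1.6590 ≈ 6619 m/s.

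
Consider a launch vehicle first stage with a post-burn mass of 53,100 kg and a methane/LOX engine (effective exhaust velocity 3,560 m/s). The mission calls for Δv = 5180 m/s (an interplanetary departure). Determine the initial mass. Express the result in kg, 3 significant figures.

Using Δv = v_e ln(m₀/m_f): m₀/m_f = exp(Δv / v_e) = exp(5180 / 3560.0) = exp(1.4551) = 4.2847.
m₀ = m_f × 4.2847 = 53,100 × 4.2847 = 227,518 kg.

initial mass ≈ 228000 kg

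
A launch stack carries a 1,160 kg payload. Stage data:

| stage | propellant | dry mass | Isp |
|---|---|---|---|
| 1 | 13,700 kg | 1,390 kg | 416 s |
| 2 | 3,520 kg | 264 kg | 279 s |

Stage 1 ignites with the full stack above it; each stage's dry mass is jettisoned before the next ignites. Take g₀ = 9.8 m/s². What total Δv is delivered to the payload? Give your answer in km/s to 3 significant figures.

Δv ≈ 8.10 km/s

Ignition mass of stage 1 = 13,700+1,390 + 3,520+264 + 1,160 = 20,034 kg.
Stage 1: m₀ = 20,034 kg, m_f = 20,034 − 13,700 = 6,334 kg; Δv = 416×9.8×ln(3.163) = 4076.8×1.1515 ≈ 4694 m/s.
Stage 2: m₀ = 4,944 kg, m_f = 4,944 − 3,520 = 1,424 kg; Δv = 279×9.8×ln(3.472) = 2734.2×1.2447 ≈ 3403 m/s.
Total Δv = 4694 + 3403 = 8097 m/s.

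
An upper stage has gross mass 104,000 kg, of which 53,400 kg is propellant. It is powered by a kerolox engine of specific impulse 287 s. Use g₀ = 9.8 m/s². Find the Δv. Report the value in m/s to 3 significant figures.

Δv ≈ 2030 m/s

v_e = Isp · g₀ = 287 × 9.8 = 2812.6 m/s.
m_f = m₀ − m_prop = 104,000 − 53,400 = 50,600 kg.
Δv = v_e · ln(m₀/m_f) = 2812.6 × ln(2.055) = 2812.6 × 0.7204 ≈ 2026.3 m/s.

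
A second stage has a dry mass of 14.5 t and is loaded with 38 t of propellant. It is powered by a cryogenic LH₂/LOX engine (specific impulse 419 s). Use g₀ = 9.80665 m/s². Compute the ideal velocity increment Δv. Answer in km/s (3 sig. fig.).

Δv ≈ 5.29 km/s

v_e = Isp · g₀ = 419 × 9.80665 = 4109.0 m/s.
m₀ = m_dry + m_prop = 14.5 + 38 = 52.5 t.
From the ideal rocket equation, Δv = v_e · ln(m₀/m_f) = 4109.0 × ln(3.621) = 4109.0 × 1.2867 ≈ 5286.9 m/s.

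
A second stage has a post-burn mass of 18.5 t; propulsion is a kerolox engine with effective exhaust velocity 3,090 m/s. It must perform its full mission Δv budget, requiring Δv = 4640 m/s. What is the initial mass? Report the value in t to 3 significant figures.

initial mass ≈ 83.0 t

Using Δv = v_e ln(m₀/m_f): m₀/m_f = exp(Δv / v_e) = exp(4640 / 3090.0) = exp(1.5016) = 4.4889.
m₀ = m_f × 4.4889 = 18.5 × 4.4889 = 83.0447 t.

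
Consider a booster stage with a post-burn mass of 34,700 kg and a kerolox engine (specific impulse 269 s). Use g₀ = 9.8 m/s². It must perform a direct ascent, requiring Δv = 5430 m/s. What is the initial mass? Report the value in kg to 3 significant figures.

initial mass ≈ 272000 kg

v_e = Isp · g₀ = 269 × 9.8 = 2636.2 m/s.
Rocket equation: m₀/m_f = exp(Δv / v_e) = exp(5430 / 2636.2) = exp(2.0598) = 7.8443.
m₀ = m_f × 7.8443 = 34,700 × 7.8443 = 272,197 kg.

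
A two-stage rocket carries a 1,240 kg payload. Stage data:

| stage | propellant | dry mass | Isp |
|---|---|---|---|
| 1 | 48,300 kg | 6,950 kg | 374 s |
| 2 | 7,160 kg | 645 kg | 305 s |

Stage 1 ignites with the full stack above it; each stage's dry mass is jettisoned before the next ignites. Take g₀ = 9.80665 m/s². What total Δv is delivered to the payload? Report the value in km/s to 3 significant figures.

Δv ≈ 9.79 km/s

Ignition mass of stage 1 = 48,300+6,950 + 7,160+645 + 1,240 = 64,295 kg.
Stage 1: m₀ = 64,295 kg, m_f = 64,295 − 48,300 = 15,995 kg; Δv = 374×9.80665×ln(4.02) = 3667.7×1.3912 ≈ 5103 m/s.
Stage 2: m₀ = 9,045 kg, m_f = 9,045 − 7,160 = 1,885 kg; Δv = 305×9.80665×ln(4.798) = 2991.0×1.5683 ≈ 4691 m/s.
Total Δv = 5103 + 4691 = 9794 m/s.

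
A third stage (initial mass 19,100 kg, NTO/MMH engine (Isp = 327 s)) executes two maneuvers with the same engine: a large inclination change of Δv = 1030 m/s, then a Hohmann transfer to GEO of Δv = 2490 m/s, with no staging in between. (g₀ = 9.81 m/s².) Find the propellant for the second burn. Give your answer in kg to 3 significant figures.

v_e = Isp · g₀ = 327 × 9.81 = 3207.9 m/s.
After the first burn: m = 19100 × exp(−1030/3207.9) = 19100 × 0.72536 = 13,854.4 kg.
After the second burn: m = 13,854.4 × exp(−2490/3207.9) = 13,854.4 × 0.46014 = 6,374.96 kg.
Second-burn propellant = 13,854.4 − 6,374.96 = 7,479.44 kg.

propellant for the second burn ≈ 7480 kg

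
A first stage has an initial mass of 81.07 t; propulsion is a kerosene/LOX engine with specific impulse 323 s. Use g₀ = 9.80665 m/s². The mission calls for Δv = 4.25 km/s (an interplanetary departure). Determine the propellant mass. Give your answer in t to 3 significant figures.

v_e = Isp · g₀ = 323 × 9.80665 = 3167.5 m/s.
m₀/m_f = exp(Δv / v_e) = exp(4250 / 3167.5) = exp(1.3417) = 3.8257.
m_f = 81.07 / 3.8257 = 21.1909 t, so propellant = m₀ − m_f = 81.07 − 21.1909 = 59.8791 t.

propellant mass ≈ 59.9 t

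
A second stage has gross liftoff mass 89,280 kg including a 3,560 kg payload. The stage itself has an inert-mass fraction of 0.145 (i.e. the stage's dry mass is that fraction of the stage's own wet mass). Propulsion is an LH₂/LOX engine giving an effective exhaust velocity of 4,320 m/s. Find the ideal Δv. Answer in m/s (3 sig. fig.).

Δv ≈ 7430 m/s

Stage wet mass = m₀ − payload = 89,280 − 3,560 = 85,720 kg.
Stage dry mass = ε × stage wet mass = 0.145 × 85,720 = 12,429.4 kg.
Burnout mass m_f = stage dry + payload = 12,429.4 + 3,560 = 15,989.4 kg.
By the Tsiolkovsky rocket equation, Δv = v_e · ln(89,280/15,989.4) = 4320.0 × ln(5.584) = 4320.0 × 1.7199 ≈ 7430 m/s.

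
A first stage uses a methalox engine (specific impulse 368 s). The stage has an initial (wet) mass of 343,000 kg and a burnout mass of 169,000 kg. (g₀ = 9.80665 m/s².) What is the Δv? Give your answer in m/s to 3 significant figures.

v_e = Isp · g₀ = 368 × 9.80665 = 3608.8 m/s.
Using Δv = v_e ln(m₀/m_f): Δv = v_e · ln(m₀/m_f) = 3608.8 × ln(2.03) = 3608.8 × 0.7078 ≈ 2554.5 m/s.

Δv ≈ 2550 m/s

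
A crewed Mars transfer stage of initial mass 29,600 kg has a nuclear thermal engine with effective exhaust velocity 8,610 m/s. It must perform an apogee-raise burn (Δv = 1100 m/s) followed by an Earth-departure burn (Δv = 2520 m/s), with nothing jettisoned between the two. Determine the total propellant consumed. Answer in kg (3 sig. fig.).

After the first burn: m = 29600 × exp(−1100/8610.0) = 29600 × 0.88007 = 26,050.1 kg.
After the second burn: m = 26,050.1 × exp(−2520/8610.0) = 26,050.1 × 0.74626 = 19,440.1 kg.
Total propellant = m₀ − m_final = 29600 − 19,440.1 = 10,159.9 kg.

total propellant consumed ≈ 10200 kg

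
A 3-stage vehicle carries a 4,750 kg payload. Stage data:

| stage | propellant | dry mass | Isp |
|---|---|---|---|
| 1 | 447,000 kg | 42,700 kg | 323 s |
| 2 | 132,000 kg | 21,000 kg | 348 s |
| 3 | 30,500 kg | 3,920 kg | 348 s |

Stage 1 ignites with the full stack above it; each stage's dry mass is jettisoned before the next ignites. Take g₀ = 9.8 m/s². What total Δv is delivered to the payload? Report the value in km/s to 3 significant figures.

Δv ≈ 12.5 km/s

Ignition mass of stage 1 = 447,000+42,700 + 132,000+21,000 + 30,500+3,920 + 4,750 = 681,870 kg.
Stage 1: m₀ = 681,870 kg, m_f = 681,870 − 447,000 = 234,870 kg; Δv = 323×9.8×ln(2.903) = 3165.4×1.0658 ≈ 3374 m/s.
Stage 2: m₀ = 192,170 kg, m_f = 192,170 − 132,000 = 60,170 kg; Δv = 348×9.8×ln(3.194) = 3410.4×1.1612 ≈ 3960 m/s.
Stage 3: m₀ = 39,170 kg, m_f = 39,170 − 30,500 = 8,670 kg; Δv = 348×9.8×ln(4.518) = 3410.4×1.5080 ≈ 5143 m/s.
Total Δv = 3374 + 3960 + 5143 = 12477 m/s.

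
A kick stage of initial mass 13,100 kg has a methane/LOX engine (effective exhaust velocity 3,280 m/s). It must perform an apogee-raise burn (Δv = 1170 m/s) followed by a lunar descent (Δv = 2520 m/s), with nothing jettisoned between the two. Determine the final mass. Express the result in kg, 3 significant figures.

final mass ≈ 4250 kg

After the first burn: m = 13100 × exp(−1170/3280.0) = 13100 × 0.69998 = 9,169.74 kg.
After the second burn: m = 9,169.74 × exp(−2520/3280.0) = 9,169.74 × 0.46380 = 4,252.93 kg.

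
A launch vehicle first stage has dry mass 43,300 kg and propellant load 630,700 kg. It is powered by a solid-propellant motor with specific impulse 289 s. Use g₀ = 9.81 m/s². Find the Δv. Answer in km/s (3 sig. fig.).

v_e = Isp · g₀ = 289 × 9.81 = 2835.1 m/s.
m₀ = m_dry + m_prop = 43,300 + 630,700 = 674,000 kg.
Δv = v_e · ln(m₀/m_f) = 2835.1 × ln(15.57) = 2835.1 × 2.7451 ≈ 7782.5 m/s.

Δv ≈ 7.78 km/s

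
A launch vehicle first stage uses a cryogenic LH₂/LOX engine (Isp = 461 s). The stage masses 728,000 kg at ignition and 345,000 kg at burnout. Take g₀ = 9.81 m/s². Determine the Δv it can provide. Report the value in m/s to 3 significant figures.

Δv ≈ 3380 m/s

v_e = Isp · g₀ = 461 × 9.81 = 4522.4 m/s.
By the Tsiolkovsky rocket equation, Δv = v_e · ln(m₀/m_f) = 4522.4 × ln(2.11) = 4522.4 × 0.7468 ≈ 3377.1 m/s.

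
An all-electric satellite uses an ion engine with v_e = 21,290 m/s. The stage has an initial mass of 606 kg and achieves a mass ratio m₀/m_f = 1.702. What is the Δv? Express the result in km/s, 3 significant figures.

Δv ≈ 11.3 km/s

Δv = v_e · ln(1.702) = 21290.0 × 0.5318 ≈ 11322.1 m/s.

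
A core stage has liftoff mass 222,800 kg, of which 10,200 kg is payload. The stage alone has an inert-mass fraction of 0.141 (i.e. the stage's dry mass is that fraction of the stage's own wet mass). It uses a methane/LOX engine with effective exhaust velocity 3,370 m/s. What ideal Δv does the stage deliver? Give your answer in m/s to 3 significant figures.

Δv ≈ 5770 m/s

Stage wet mass = m₀ − payload = 222,800 − 10,200 = 212,600 kg.
Stage dry mass = ε × stage wet mass = 0.141 × 212,600 = 29,976.6 kg.
Burnout mass m_f = stage dry + payload = 29,976.6 + 10,200 = 40,176.6 kg.
Δv = v_e · ln(222,800/40,176.6) = 3370.0 × ln(5.546) = 3370.0 × 1.7130 ≈ 5773 m/s.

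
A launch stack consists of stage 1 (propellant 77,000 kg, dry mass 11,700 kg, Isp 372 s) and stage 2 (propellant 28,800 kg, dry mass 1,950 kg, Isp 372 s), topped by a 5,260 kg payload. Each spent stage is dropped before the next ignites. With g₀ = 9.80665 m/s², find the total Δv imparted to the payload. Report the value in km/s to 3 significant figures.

Δv ≈ 9.37 km/s

Ignition mass of stage 1 = 77,000+11,700 + 28,800+1,950 + 5,260 = 124,710 kg.
Stage 1: m₀ = 124,710 kg, m_f = 124,710 − 77,000 = 47,710 kg; Δv = 372×9.80665×ln(2.614) = 3648.1×0.9609 ≈ 3505 m/s.
Stage 2: m₀ = 36,010 kg, m_f = 36,010 − 28,800 = 7,210 kg; Δv = 372×9.80665×ln(4.994) = 3648.1×1.6083 ≈ 5867 m/s.
Total Δv = 3505 + 5867 = 9372 m/s.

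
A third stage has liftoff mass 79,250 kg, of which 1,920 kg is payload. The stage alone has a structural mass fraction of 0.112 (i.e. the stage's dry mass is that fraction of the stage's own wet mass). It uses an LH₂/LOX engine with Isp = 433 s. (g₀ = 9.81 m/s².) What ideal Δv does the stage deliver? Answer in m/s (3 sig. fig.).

Stage wet mass = m₀ − payload = 79,250 − 1,920 = 77,330 kg.
Stage dry mass = ε × stage wet mass = 0.112 × 77,330 = 8,660.96 kg.
Burnout mass m_f = stage dry + payload = 8,660.96 + 1,920 = 10,580.96 kg.
v_e = Isp · g₀ = 433 × 9.81 = 4247.7 m/s.
Δv = v_e · ln(79,250/10,580.96) = 4247.7 × ln(7.49) = 4247.7 × 2.0136 ≈ 8553 m/s.

Δv ≈ 8550 m/s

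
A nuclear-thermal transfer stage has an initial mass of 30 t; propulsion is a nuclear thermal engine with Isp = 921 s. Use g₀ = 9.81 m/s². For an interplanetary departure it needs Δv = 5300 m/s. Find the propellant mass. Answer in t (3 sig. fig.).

propellant mass ≈ 13.3 t

v_e = Isp · g₀ = 921 × 9.81 = 9035.0 m/s.
Using Δv = v_e ln(m₀/m_f): m₀/m_f = exp(Δv / v_e) = exp(5300 / 9035.0) = exp(0.5866) = 1.7979.
m_f = 30 / 1.7979 = 16.6861 t, so propellant = m₀ − m_f = 30 − 16.6861 = 13.3139 t.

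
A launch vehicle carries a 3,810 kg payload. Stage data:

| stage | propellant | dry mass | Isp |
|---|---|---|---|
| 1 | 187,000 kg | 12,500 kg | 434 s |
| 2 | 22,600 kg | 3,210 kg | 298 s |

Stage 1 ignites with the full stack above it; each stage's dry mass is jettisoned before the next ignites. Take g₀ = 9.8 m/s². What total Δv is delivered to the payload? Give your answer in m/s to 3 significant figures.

Δv ≈ 11400 m/s

Ignition mass of stage 1 = 187,000+12,500 + 22,600+3,210 + 3,810 = 229,120 kg.
Stage 1: m₀ = 229,120 kg, m_f = 229,120 − 187,000 = 42,120 kg; Δv = 434×9.8×ln(5.44) = 4253.2×1.6937 ≈ 7204 m/s.
Stage 2: m₀ = 29,620 kg, m_f = 29,620 − 22,600 = 7,020 kg; Δv = 298×9.8×ln(4.219) = 2920.4×1.4397 ≈ 4204 m/s.
Total Δv = 7204 + 4204 = 11408 m/s.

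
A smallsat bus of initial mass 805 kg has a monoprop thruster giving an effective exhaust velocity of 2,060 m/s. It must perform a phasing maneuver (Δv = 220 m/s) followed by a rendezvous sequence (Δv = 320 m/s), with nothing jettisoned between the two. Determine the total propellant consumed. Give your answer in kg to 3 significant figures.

total propellant consumed ≈ 186 kg

After the first burn: m = 805 × exp(−220/2060.0) = 805 × 0.89871 = 723.462 kg.
After the second burn: m = 723.462 × exp(−320/2060.0) = 723.462 × 0.85612 = 619.37 kg.
Total propellant = m₀ − m_final = 805 − 619.37 = 185.63 kg.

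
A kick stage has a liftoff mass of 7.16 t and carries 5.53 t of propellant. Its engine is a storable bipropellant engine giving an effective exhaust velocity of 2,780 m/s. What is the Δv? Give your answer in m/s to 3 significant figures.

Δv ≈ 4110 m/s

m_f = m₀ − m_prop = 7.16 − 5.53 = 1.63 t.
From the ideal rocket equation, Δv = v_e · ln(m₀/m_f) = 2780.0 × ln(4.393) = 2780.0 × 1.4799 ≈ 4114.2 m/s.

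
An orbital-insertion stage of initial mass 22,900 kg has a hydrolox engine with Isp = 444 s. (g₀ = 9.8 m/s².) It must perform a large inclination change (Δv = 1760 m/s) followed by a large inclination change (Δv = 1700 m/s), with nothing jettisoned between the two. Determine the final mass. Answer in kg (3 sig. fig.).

v_e = Isp · g₀ = 444 × 9.8 = 4351.2 m/s.
After the first burn: m = 22900 × exp(−1760/4351.2) = 22900 × 0.66732 = 15,281.6 kg.
After the second burn: m = 15,281.6 × exp(−1700/4351.2) = 15,281.6 × 0.67659 = 10,339.4 kg.

final mass ≈ 10300 kg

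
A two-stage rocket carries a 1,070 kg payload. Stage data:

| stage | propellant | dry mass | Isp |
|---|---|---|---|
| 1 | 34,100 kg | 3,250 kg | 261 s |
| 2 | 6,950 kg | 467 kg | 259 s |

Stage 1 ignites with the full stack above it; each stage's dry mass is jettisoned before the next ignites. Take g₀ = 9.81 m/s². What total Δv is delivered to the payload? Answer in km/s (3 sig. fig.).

Δv ≈ 7.83 km/s

Ignition mass of stage 1 = 34,100+3,250 + 6,950+467 + 1,070 = 45,837 kg.
Stage 1: m₀ = 45,837 kg, m_f = 45,837 − 34,100 = 11,737 kg; Δv = 261×9.81×ln(3.905) = 2560.4×1.3623 ≈ 3488 m/s.
Stage 2: m₀ = 8,487 kg, m_f = 8,487 − 6,950 = 1,537 kg; Δv = 259×9.81×ln(5.522) = 2540.8×1.7087 ≈ 4341 m/s.
Total Δv = 3488 + 4341 = 7829 m/s.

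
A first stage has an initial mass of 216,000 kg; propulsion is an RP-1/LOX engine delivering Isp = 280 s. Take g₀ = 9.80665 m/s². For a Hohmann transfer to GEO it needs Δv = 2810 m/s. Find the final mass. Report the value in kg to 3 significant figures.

v_e = Isp · g₀ = 280 × 9.80665 = 2745.9 m/s.
From the ideal rocket equation, m₀/m_f = exp(Δv / v_e) = exp(2810 / 2745.9) = exp(1.0234) = 2.7825.
m_f = m₀ / 2.7825 = 216,000 / 2.7825 = 77,628 kg.

final mass ≈ 77600 kg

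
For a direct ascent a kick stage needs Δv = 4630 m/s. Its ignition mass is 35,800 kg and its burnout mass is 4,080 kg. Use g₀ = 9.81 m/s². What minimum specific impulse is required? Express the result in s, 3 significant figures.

ln(m₀/m_f) = ln(35800/4080) = ln(8.775) = 2.1719.
Rocket equation: v_e = Δv / ln(m₀/m_f) = 4630 / 2.1719 = 2131.8 m/s.
Isp = v_e / g₀ = 2131.8 / 9.81 = 217.3 s.

Isp ≈ 217 s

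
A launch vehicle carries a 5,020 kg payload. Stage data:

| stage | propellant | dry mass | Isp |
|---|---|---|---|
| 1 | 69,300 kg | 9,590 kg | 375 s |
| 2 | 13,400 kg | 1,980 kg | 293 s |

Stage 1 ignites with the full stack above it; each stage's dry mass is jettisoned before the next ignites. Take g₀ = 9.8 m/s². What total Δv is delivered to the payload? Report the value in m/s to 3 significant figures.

Ignition mass of stage 1 = 69,300+9,590 + 13,400+1,980 + 5,020 = 99,290 kg.
Stage 1: m₀ = 99,290 kg, m_f = 99,290 − 69,300 = 29,990 kg; Δv = 375×9.8×ln(3.311) = 3675.0×1.1972 ≈ 4400 m/s.
Stage 2: m₀ = 20,400 kg, m_f = 20,400 − 13,400 = 7,000 kg; Δv = 293×9.8×ln(2.914) = 2871.4×1.0696 ≈ 3071 m/s.
Total Δv = 4400 + 3071 = 7471 m/s.

Δv ≈ 7470 m/s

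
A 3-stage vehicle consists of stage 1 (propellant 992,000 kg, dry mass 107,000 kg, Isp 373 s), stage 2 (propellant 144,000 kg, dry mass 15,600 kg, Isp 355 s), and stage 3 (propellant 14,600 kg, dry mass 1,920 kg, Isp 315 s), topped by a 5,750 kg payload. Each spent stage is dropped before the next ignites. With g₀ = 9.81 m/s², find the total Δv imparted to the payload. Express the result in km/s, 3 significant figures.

Ignition mass of stage 1 = 992,000+107,000 + 144,000+15,600 + 14,600+1,920 + 5,750 = 1,280,870 kg.
Stage 1: m₀ = 1,280,870 kg, m_f = 1,280,870 − 992,000 = 288,870 kg; Δv = 373×9.81×ln(4.434) = 3659.1×1.4893 ≈ 5450 m/s.
Stage 2: m₀ = 181,870 kg, m_f = 181,870 − 144,000 = 37,870 kg; Δv = 355×9.81×ln(4.802) = 3482.6×1.5691 ≈ 5465 m/s.
Stage 3: m₀ = 22,270 kg, m_f = 22,270 − 14,600 = 7,670 kg; Δv = 315×9.81×ln(2.904) = 3090.2×1.0659 ≈ 3294 m/s.
Total Δv = 5450 + 5465 + 3294 = 14209 m/s.

Δv ≈ 14.2 km/s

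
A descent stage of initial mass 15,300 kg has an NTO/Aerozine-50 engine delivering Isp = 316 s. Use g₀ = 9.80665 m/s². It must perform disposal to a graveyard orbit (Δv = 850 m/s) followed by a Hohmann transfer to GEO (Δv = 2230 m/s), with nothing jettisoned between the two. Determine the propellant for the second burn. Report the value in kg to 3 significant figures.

v_e = Isp · g₀ = 316 × 9.80665 = 3098.9 m/s.
After the first burn: m = 15300 × exp(−850/3098.9) = 15300 × 0.76011 = 11,629.7 kg.
After the second burn: m = 11,629.7 × exp(−2230/3098.9) = 11,629.7 × 0.48694 = 5,662.97 kg.
Second-burn propellant = 11,629.7 − 5,662.97 = 5,966.73 kg.

propellant for the second burn ≈ 5970 kg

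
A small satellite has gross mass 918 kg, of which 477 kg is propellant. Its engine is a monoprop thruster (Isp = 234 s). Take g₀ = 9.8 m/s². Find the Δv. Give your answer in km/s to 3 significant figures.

v_e = Isp · g₀ = 234 × 9.8 = 2293.2 m/s.
m_f = m₀ − m_prop = 918 − 477 = 441 kg.
By the Tsiolkovsky rocket equation, Δv = v_e · ln(m₀/m_f) = 2293.2 × ln(2.082) = 2293.2 × 0.7332 ≈ 1681.3 m/s.

Δv ≈ 1.68 km/s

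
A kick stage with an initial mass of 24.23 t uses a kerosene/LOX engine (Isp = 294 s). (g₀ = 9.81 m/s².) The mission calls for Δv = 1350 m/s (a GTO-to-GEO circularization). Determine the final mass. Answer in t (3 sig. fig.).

final mass ≈ 15.2 t

v_e = Isp · g₀ = 294 × 9.81 = 2884.1 m/s.
m₀/m_f = exp(Δv / v_e) = exp(1350 / 2884.1) = exp(0.4681) = 1.5969.
m_f = m₀ / 1.5969 = 24.23 / 1.5969 = 15.1731 t.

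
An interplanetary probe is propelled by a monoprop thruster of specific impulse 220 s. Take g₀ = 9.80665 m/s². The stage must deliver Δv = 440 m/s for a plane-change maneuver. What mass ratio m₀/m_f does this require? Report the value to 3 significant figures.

mass ratio ≈ 1.23

v_e = Isp · g₀ = 220 × 9.80665 = 2157.5 m/s.
m₀/m_f = exp(Δv / v_e) = exp(440 / 2157.5) = exp(0.2039) = 1.2262.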